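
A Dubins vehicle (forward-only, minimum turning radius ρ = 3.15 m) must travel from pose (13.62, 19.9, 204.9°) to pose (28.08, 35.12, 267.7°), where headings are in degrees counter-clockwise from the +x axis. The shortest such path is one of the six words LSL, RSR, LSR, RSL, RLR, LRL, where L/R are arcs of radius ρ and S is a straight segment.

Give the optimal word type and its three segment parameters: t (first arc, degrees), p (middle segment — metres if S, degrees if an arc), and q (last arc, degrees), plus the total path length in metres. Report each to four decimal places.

Let ψ = atan2(Δy, Δx) = atan2(15.22, 14.46) = 46.4668° be the start→goal bearing.
Normalize: d = |goal − start| / ρ = 20.993809/3.15 = 6.664701, α = (θ_start − ψ) mod 360° = 158.4332° = 2.765181 rad, β = (θ_goal − ψ) mod 360° = 221.2332° = 3.861247 rad.
Common terms: sin α = 0.367586, cos α = -0.929989, sin β = -0.659125, cos β = -0.752033, cos(α−β) = 0.457098, d² = 44.418241. Work in radians in the unit-radius frame; every candidate has L = ρ·(t + p + q).
LSL: p² = 2 + d² − 2cos(α−β) + 2d(sin α − sin β) = 59.189491; p = √p² = 7.693471; φ = atan2(cos β − cos α, d + sin α − sin β) = 0.023133 rad; t = (φ − α) mod 2π = 3.541138 rad, q = (β − φ) mod 2π = 3.838115 rad → L = 3.15·(3.541138 + 7.693471 + 3.838115) = 3.15·15.072723 = 47.479077 m
RSR: p² = 2 + d² − 2cos(α−β) + 2d(sin β − sin α) = 31.818600; p = √p² = 5.640798; φ = atan2(cos α − cos β, d − sin α + sin β) = -0.031553 rad; t = (α − φ) mod 2π = 2.796734 rad, q = (φ − β) mod 2π = 2.390385 rad → L = 3.15·(2.796734 + 5.640798 + 2.390385) = 3.15·10.827916 = 34.107936 m
LSR: p² = d² − 2 + 2cos(α−β) + 2d(sin α + sin β) = 39.446397; p = √p² = 6.280637; φ = atan2(−cos α − cos β, d + sin α + sin β) − atan2(−2, p) = 0.566325 rad; t = (φ − α) mod 2π = 4.084330 rad, q = (φ − β) mod 2π = 2.988263 rad → L = 3.15·(4.084330 + 6.280637 + 2.988263) = 3.15·13.353230 = 42.062674 m
RSL: p² = d² − 2 + 2cos(α−β) − 2d(sin α + sin β) = 47.218477; p = √p² = 6.871570; φ = atan2(cos α + cos β, d − sin α − sin β) − atan2(2, p) = -0.520476 rad; t = (α − φ) mod 2π = 3.285657 rad, q = (β − φ) mod 2π = 4.381724 rad → L = 3.15·(3.285657 + 6.871570 + 4.381724) = 3.15·14.538951 = 45.797696 m
RLR: c = (6 − d² + 2cos(α−β) + 2d(sin α − sin β))/8 = -2.977325, |c| > 1 → infeasible
LRL: c = (6 − d² + 2cos(α−β) − 2d(sin α − sin β))/8 = -6.398686, |c| > 1 → infeasible
Shortest: RSR with L = 34.107936 m ≈ 34.1079 m
Convert RSR to answer units (arcs ×180/π): t = 2.796734·180/π = 160.2410°, p = ρ·p = 3.15·5.640798 = 17.7685 m, q = 2.390385·180/π = 136.9590°, L = 34.1079 m.

RSR: t = 160.2410°, p = 17.7685 m, q = 136.9590°, L = 34.1079 m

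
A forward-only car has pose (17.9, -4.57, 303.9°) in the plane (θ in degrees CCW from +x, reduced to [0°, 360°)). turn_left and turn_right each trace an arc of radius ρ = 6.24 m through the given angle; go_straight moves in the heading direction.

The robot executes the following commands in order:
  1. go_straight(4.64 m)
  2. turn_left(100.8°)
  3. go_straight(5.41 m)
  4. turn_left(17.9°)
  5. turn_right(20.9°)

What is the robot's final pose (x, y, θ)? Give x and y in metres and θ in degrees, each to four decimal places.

set_pose: (x, y, θ) = (17.9000, -4.5700, 303.9000°), ρ = 6.24
go_straight(4.64): x += 4.64·cos θ, y += 4.64·sin θ → (20.4879, -8.4213, 303.9000°)
turn_left(100.8°): centre at ρ to the left, rotate +100.8° → (30.0564, -9.3763, 404.7000° ≡ 44.7000°)
go_straight(5.41): x += 5.41·cos θ, y += 5.41·sin θ → (33.9018, -5.5710, 44.7000°)
turn_left(17.9°): centre at ρ to the left, rotate +17.9° → (35.0526, -4.0072, 62.6000°)
turn_right(20.9°): centre at ρ to the right, rotate −20.9° → (36.4415, -2.2198, 41.7000°)

(36.4415, -2.2198, 41.7000°)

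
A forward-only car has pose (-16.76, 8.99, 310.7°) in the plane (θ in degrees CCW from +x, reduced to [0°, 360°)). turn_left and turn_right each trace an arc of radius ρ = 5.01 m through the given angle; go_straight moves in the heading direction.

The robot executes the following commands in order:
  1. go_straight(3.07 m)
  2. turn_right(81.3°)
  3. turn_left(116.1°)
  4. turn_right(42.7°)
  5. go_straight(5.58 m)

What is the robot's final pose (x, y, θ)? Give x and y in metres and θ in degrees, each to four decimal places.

(-6.2232, -14.8025, 302.8000°)

set_pose: (x, y, θ) = (-16.7600, 8.9900, 310.7000°), ρ = 5.01
go_straight(3.07): x += 3.07·cos θ, y += 3.07·sin θ → (-14.7581, 6.6625, 310.7000°)
turn_right(81.3°): centre at ρ to the right, rotate −81.3° → (-14.7524, 0.1351, 229.4000°)
turn_left(116.1°): centre at ρ to the left, rotate +116.1° → (-12.2028, -7.9757, 345.5000°)
turn_right(42.7°): centre at ρ to the right, rotate −42.7° → (-9.2460, -10.1121, 302.8000°)
go_straight(5.58): x += 5.58·cos θ, y += 5.58·sin θ → (-6.2232, -14.8025, 302.8000°)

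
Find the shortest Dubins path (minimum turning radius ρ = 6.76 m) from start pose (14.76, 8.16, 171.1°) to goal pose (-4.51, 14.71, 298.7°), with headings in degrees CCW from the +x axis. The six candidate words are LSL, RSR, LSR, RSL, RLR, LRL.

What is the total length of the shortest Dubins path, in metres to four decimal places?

Let ψ = atan2(Δy, Δx) = atan2(6.55, -19.27) = 161.2268° be the start→goal bearing.
Normalize: d = |goal − start| / ρ = 20.352774/6.76 = 3.010765, α = (θ_start − ψ) mod 360° = 9.8732° = 0.172320 rad, β = (θ_goal − ψ) mod 360° = 137.4732° = 2.399361 rad.
Common terms: sin α = 0.171469, cos α = 0.985190, sin β = 0.675935, cos β = -0.736962, cos(α−β) = -0.610145, d² = 9.064708. Work in radians in the unit-radius frame; every candidate has L = ρ·(t + p + q).
LSL: p² = 2 + d² − 2cos(α−β) + 2d(sin α − sin β) = 9.247343; p = √p² = 3.040944; φ = atan2(cos β − cos α, d + sin α − sin β) = -0.602035 rad; t = (φ − α) mod 2π = 5.508829 rad, q = (β − φ) mod 2π = 3.001396 rad → L = 6.76·(5.508829 + 3.040944 + 3.001396) = 6.76·11.551170 = 78.085908 m
RSR: p² = 2 + d² − 2cos(α−β) + 2d(sin β − sin α) = 15.322654; p = √p² = 3.914416; φ = atan2(cos α − cos β, d − sin α + sin β) = 0.455544 rad; t = (α − φ) mod 2π = 5.999962 rad, q = (φ − β) mod 2π = 4.339369 rad → L = 6.76·(5.999962 + 3.914416 + 4.339369) = 6.76·14.253747 = 96.355327 m
LSR: p² = d² − 2 + 2cos(α−β) + 2d(sin α + sin β) = 10.947084; p = √p² = 3.308638; φ = atan2(−cos α − cos β, d + sin α + sin β) − atan2(−2, p) = 0.479456 rad; t = (φ − α) mod 2π = 0.307136 rad, q = (φ − β) mod 2π = 4.363281 rad → L = 6.76·(0.307136 + 3.308638 + 4.363281) = 6.76·7.979054 = 53.938408 m
RSL: p² = d² − 2 + 2cos(α−β) − 2d(sin α + sin β) = 0.741752; p = √p² = 0.861250; φ = atan2(cos α + cos β, d − sin α − sin β) − atan2(2, p) = -1.049929 rad; t = (α − φ) mod 2π = 1.222249 rad, q = (β − φ) mod 2π = 3.449289 rad → L = 6.76·(1.222249 + 0.861250 + 3.449289) = 6.76·5.532789 = 37.401652 m
RLR: c = (6 − d² + 2cos(α−β) + 2d(sin α − sin β))/8 = -0.915332; p = 2π − arccos c = 3.556058 rad; φ = atan2(cos α − cos β, d − sin α + sin β) = 0.455544 rad; t = (α − φ + p/2) mod 2π = 1.494805 rad, q = (α − β − t + p) mod 2π = 6.117398 rad → L = 6.76·(1.494805 + 3.556058 + 6.117398) = 6.76·11.168261 = 75.497448 m
LRL: c = (6 − d² + 2cos(α−β) − 2d(sin α − sin β))/8 = -0.155918; p = 2π − arccos c = 4.555832 rad; φ = atan2(cos β − cos α, d + sin α − sin β) = -0.602035 rad; t = (φ − α + p/2) mod 2π = 1.503560 rad, q = (β − α − t + p) mod 2π = 5.279312 rad → L = 6.76·(1.503560 + 4.555832 + 5.279312) = 6.76·11.338705 = 76.649645 m
Shortest: RSL with L = 37.401652 m ≈ 37.4017 m

37.4017 m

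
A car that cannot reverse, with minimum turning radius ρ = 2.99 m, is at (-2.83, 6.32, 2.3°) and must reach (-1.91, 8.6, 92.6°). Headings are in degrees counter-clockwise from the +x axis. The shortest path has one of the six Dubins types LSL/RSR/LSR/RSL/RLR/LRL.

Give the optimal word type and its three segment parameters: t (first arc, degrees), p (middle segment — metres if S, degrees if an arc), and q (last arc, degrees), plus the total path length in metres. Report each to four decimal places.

Let ψ = atan2(Δy, Δx) = atan2(2.28, 0.92) = 68.0255° be the start→goal bearing.
Normalize: d = |goal − start| / ρ = 2.458617/2.99 = 0.822280, α = (θ_start − ψ) mod 360° = 294.2745° = 5.136059 rad, β = (θ_goal − ψ) mod 360° = 24.5745° = 0.428906 rad.
Common terms: sin α = -0.911586, cos α = 0.411109, sin β = 0.415876, cos β = 0.909421, cos(α−β) = -0.005236, d² = 0.676145. Work in radians in the unit-radius frame; every candidate has L = ρ·(t + p + q).
LSL: p² = 2 + d² − 2cos(α−β) + 2d(sin α − sin β) = 0.503525; p = √p² = 0.709595; φ = atan2(cos β − cos α, d + sin α − sin β) = 2.363040 rad; t = (φ − α) mod 2π = 3.510167 rad, q = (β − φ) mod 2π = 4.349051 rad → L = 2.99·(3.510167 + 0.709595 + 4.349051) = 2.99·8.568812 = 25.620749 m
RSR: p² = 2 + d² − 2cos(α−β) + 2d(sin β − sin α) = 4.869708; p = √p² = 2.206742; φ = atan2(cos α − cos β, d − sin α + sin β) = -0.227778 rad; t = (α − φ) mod 2π = 5.363837 rad, q = (φ − β) mod 2π = 5.626501 rad → L = 2.99·(5.363837 + 2.206742 + 5.626501) = 2.99·13.197080 = 39.459269 m
LSR: p² = d² − 2 + 2cos(α−β) + 2d(sin α + sin β) = -2.149552 < 0 → infeasible
RSL: p² = d² − 2 + 2cos(α−β) − 2d(sin α + sin β) = -0.519102 < 0 → infeasible
RLR: c = (6 − d² + 2cos(α−β) + 2d(sin α − sin β))/8 = 0.391286; p = 2π − arccos c = 5.114418 rad; φ = atan2(cos α − cos β, d − sin α + sin β) = -0.227778 rad; t = (α − φ + p/2) mod 2π = 1.637861 rad, q = (α − β − t + p) mod 2π = 1.900525 rad → L = 2.99·(1.637861 + 5.114418 + 1.900525) = 2.99·8.652804 = 25.871883 m
LRL: c = (6 − d² + 2cos(α−β) − 2d(sin α − sin β))/8 = 0.937059; p = 2π − arccos c = 5.926500 rad; φ = atan2(cos β − cos α, d + sin α − sin β) = 2.363040 rad; t = (φ − α + p/2) mod 2π = 0.190231 rad, q = (β − α − t + p) mod 2π = 1.029116 rad → L = 2.99·(0.190231 + 5.926500 + 1.029116) = 2.99·7.145847 = 21.366084 m
Shortest: LRL with L = 21.366084 m ≈ 21.3661 m
Convert LRL to answer units (arcs ×180/π): t = 0.190231·180/π = 10.8995°, p = 5.926500·180/π = 339.5634°, q = 1.029116·180/π = 58.9640°, L = 21.3661 m.

LRL: t = 10.8995°, p = 339.5634°, q = 58.9640°, L = 21.3661 m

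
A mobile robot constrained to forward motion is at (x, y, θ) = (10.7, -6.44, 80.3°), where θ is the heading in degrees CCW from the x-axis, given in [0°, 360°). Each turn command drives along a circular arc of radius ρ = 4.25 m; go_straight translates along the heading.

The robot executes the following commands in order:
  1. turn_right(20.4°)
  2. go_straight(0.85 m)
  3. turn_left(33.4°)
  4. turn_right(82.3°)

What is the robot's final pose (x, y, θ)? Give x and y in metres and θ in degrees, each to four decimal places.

(15.6367, 2.5033, 11.0000°)

set_pose: (x, y, θ) = (10.7000, -6.4400, 80.3000°), ρ = 4.25
turn_right(20.4°): centre at ρ to the right, rotate −20.4° → (11.2123, -5.0247, 59.9000°)
go_straight(0.85): x += 0.85·cos θ, y += 0.85·sin θ → (11.6386, -4.2893, 59.9000°)
turn_left(33.4°): centre at ρ to the left, rotate +33.4° → (12.2047, -1.9132, 93.3000°)
turn_right(82.3°): centre at ρ to the right, rotate −82.3° → (15.6367, 2.5033, 11.0000°)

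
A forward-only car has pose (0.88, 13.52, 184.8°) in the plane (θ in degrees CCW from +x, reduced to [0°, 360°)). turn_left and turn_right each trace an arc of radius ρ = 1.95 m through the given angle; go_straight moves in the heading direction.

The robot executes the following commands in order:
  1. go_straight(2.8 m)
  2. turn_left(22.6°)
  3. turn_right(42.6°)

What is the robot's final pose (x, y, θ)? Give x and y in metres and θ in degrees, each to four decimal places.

(-4.0531, 12.9232, 164.8000°)

set_pose: (x, y, θ) = (0.8800, 13.5200, 184.8000°), ρ = 1.95
go_straight(2.8): x += 2.8·cos θ, y += 2.8·sin θ → (-1.9102, 13.2857, 184.8000°)
turn_left(22.6°): centre at ρ to the left, rotate +22.6° → (-2.6444, 13.0738, 207.4000°)
turn_right(42.6°): centre at ρ to the right, rotate −42.6° → (-4.0531, 12.9232, 164.8000°)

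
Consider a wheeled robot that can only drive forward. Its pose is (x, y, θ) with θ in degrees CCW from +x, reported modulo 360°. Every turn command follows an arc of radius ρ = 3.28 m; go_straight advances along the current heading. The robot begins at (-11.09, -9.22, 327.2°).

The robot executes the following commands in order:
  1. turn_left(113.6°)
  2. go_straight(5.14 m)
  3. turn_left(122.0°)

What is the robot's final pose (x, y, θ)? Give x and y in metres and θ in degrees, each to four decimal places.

set_pose: (x, y, θ) = (-11.0900, -9.2200, 327.2000°), ρ = 3.28
turn_left(113.6°): centre at ρ to the left, rotate +113.6° → (-6.0754, -6.9874, 440.8000° ≡ 80.8000°)
go_straight(5.14): x += 5.14·cos θ, y += 5.14·sin θ → (-5.2536, -1.9135, 80.8000°)
turn_left(122.0°): centre at ρ to the left, rotate +122.0° → (-9.7625, 1.6346, 202.8000°)

(-9.7625, 1.6346, 202.8000°)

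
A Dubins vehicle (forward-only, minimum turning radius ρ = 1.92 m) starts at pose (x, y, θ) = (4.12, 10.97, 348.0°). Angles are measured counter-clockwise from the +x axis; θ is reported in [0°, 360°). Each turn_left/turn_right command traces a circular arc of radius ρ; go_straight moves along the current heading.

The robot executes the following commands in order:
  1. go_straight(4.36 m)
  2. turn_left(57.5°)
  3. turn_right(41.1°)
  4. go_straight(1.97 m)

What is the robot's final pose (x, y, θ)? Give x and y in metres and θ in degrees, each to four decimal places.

set_pose: (x, y, θ) = (4.1200, 10.9700, 348.0000°), ρ = 1.92
go_straight(4.36): x += 4.36·cos θ, y += 4.36·sin θ → (8.3847, 10.0635, 348.0000°)
turn_left(57.5°): centre at ρ to the left, rotate +57.5° → (10.1534, 10.5958, 405.5000° ≡ 45.5000°)
turn_right(41.1°): centre at ρ to the right, rotate −41.1° → (11.3755, 11.1644, 4.4000°)
go_straight(1.97): x += 1.97·cos θ, y += 1.97·sin θ → (13.3397, 11.3155, 4.4000°)

(13.3397, 11.3155, 4.4000°)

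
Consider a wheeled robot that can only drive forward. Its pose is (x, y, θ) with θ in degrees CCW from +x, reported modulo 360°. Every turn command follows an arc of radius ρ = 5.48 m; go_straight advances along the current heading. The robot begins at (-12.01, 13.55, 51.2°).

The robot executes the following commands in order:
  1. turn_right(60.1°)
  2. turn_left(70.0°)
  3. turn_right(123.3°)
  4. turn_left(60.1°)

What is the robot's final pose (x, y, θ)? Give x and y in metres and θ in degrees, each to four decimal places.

set_pose: (x, y, θ) = (-12.0100, 13.5500, 51.2000°), ρ = 5.48
turn_right(60.1°): centre at ρ to the right, rotate −60.1° → (-6.8914, 15.5302, -8.9000° ≡ 351.1000°)
turn_left(70.0°): centre at ρ to the left, rotate +70.0° → (-1.2461, 18.2959, 421.1000° ≡ 61.1000°)
turn_right(123.3°): centre at ρ to the right, rotate −123.3° → (8.3990, 18.2033, -62.2000° ≡ 297.8000°)
turn_left(60.1°): centre at ρ to the left, rotate +60.1° → (13.0457, 15.2828, 357.9000°)

(13.0457, 15.2828, 357.9000°)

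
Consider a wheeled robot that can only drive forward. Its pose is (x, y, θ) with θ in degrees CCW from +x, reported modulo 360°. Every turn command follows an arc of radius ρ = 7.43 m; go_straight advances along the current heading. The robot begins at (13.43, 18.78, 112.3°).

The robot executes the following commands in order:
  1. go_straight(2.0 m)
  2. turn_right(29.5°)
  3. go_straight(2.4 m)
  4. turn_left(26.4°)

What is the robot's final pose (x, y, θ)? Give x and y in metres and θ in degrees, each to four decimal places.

(12.1201, 30.1368, 109.2000°)

set_pose: (x, y, θ) = (13.4300, 18.7800, 112.3000°), ρ = 7.43
go_straight(2.0): x += 2.0·cos θ, y += 2.0·sin θ → (12.6711, 20.6304, 112.3000°)
turn_right(29.5°): centre at ρ to the right, rotate −29.5° → (12.1740, 24.3810, 82.8000°)
go_straight(2.4): x += 2.4·cos θ, y += 2.4·sin θ → (12.4748, 26.7621, 82.8000°)
turn_left(26.4°): centre at ρ to the left, rotate +26.4° → (12.1201, 30.1368, 109.2000°)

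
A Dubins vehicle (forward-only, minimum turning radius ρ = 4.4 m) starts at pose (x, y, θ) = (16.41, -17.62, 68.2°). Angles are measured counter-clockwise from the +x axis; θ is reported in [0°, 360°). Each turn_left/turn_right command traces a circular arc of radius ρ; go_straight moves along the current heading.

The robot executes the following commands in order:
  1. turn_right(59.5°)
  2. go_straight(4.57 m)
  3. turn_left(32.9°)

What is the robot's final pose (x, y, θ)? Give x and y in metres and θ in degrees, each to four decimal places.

(26.6029, -13.1543, 41.6000°)

set_pose: (x, y, θ) = (16.4100, -17.6200, 68.2000°), ρ = 4.4
turn_right(59.5°): centre at ρ to the right, rotate −59.5° → (19.8298, -14.9046, 8.7000°)
go_straight(4.57): x += 4.57·cos θ, y += 4.57·sin θ → (24.3472, -14.2134, 8.7000°)
turn_left(32.9°): centre at ρ to the left, rotate +32.9° → (26.6029, -13.1543, 41.6000°)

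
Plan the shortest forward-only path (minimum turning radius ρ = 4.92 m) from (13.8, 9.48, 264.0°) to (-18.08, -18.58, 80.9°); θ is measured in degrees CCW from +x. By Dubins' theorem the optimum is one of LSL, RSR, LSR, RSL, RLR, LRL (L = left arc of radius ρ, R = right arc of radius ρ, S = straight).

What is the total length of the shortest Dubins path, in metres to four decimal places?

52.4822 m

Let ψ = atan2(Δy, Δx) = atan2(-28.06, -31.88) = -138.6466° be the start→goal bearing.
Normalize: d = |goal − start| / ρ = 42.469966/4.92 = 8.632107, α = (θ_start − ψ) mod 360° = 42.6466° = 0.744323 rad, β = (θ_goal − ψ) mod 360° = 219.5466° = 3.831810 rad.
Common terms: sin α = 0.677474, cos α = 0.735547, sin β = -0.636705, cos β = -0.771108, cos(α−β) = -0.998537, d² = 74.513269. Work in radians in the unit-radius frame; every candidate has L = ρ·(t + p + q).
LSL: p² = 2 + d² − 2cos(α−β) + 2d(sin α − sin β) = 101.198605; p = √p² = 10.059752; φ = atan2(cos β − cos α, d + sin α − sin β) = -0.150336 rad; t = (φ − α) mod 2π = 5.388526 rad, q = (β − φ) mod 2π = 3.982146 rad → L = 4.92·(5.388526 + 10.059752 + 3.982146) = 4.92·19.430425 = 95.597689 m
RSR: p² = 2 + d² − 2cos(α−β) + 2d(sin β − sin α) = 55.822080; p = √p² = 7.471418; φ = atan2(cos α − cos β, d − sin α + sin β) = 0.203048 rad; t = (α − φ) mod 2π = 0.541275 rad, q = (φ − β) mod 2π = 2.654423 rad → L = 4.92·(0.541275 + 7.471418 + 2.654423) = 4.92·10.667115 = 52.482208 m
LSR: p² = d² − 2 + 2cos(α−β) + 2d(sin α + sin β) = 71.220038; p = √p² = 8.439197; φ = atan2(−cos α − cos β, d + sin α + sin β) − atan2(−2, p) = 0.236797 rad; t = (φ − α) mod 2π = 5.775659 rad, q = (φ − β) mod 2π = 2.688172 rad → L = 4.92·(5.775659 + 8.439197 + 2.688172) = 4.92·16.903027 = 83.162895 m
RSL: p² = d² − 2 + 2cos(α−β) − 2d(sin α + sin β) = 69.812353; p = √p² = 8.355379; φ = atan2(cos α + cos β, d − sin α − sin β) − atan2(2, p) = -0.239085 rad; t = (α − φ) mod 2π = 0.983408 rad, q = (β − φ) mod 2π = 4.070895 rad → L = 4.92·(0.983408 + 8.355379 + 4.070895) = 4.92·13.409682 = 65.975636 m
RLR: c = (6 − d² + 2cos(α−β) + 2d(sin α − sin β))/8 = -5.977760, |c| > 1 → infeasible
LRL: c = (6 − d² + 2cos(α−β) − 2d(sin α − sin β))/8 = -11.649826, |c| > 1 → infeasible
Shortest: RSR with L = 52.482208 m ≈ 52.4822 m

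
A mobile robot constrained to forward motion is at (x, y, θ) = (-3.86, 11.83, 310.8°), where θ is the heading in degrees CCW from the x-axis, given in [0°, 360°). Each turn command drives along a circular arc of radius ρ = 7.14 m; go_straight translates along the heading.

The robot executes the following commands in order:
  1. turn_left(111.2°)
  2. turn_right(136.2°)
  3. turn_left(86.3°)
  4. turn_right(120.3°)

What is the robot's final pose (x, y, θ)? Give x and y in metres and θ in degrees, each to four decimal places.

set_pose: (x, y, θ) = (-3.8600, 11.8300, 310.8000°), ρ = 7.14
turn_left(111.2°): centre at ρ to the left, rotate +111.2° → (7.8492, 13.1434, 422.0000° ≡ 62.0000°)
turn_right(136.2°): centre at ρ to the right, rotate −136.2° → (21.0237, 11.7355, -74.2000° ≡ 285.8000°)
turn_left(86.3°): centre at ρ to the left, rotate +86.3° → (29.3906, 6.6982, 372.1000° ≡ 12.1000°)
turn_right(120.3°): centre at ρ to the right, rotate −120.3° → (37.6701, -2.5133, -108.2000° ≡ 251.8000°)

(37.6701, -2.5133, 251.8000°)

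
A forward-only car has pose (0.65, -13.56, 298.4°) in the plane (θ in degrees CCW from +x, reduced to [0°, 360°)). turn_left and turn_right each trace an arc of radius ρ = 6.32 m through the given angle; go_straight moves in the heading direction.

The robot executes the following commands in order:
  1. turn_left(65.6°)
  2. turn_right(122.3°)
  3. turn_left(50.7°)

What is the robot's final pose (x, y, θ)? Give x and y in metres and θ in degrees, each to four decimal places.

(12.3772, -31.5641, 292.4000°)

set_pose: (x, y, θ) = (0.6500, -13.5600, 298.4000°), ρ = 6.32
turn_left(65.6°): centre at ρ to the left, rotate +65.6° → (6.6502, -16.8587, 364.0000° ≡ 4.0000°)
turn_right(122.3°): centre at ρ to the right, rotate −122.3° → (12.6557, -26.1595, -118.3000° ≡ 241.7000°)
turn_left(50.7°): centre at ρ to the left, rotate +50.7° → (12.3772, -31.5641, 292.4000°)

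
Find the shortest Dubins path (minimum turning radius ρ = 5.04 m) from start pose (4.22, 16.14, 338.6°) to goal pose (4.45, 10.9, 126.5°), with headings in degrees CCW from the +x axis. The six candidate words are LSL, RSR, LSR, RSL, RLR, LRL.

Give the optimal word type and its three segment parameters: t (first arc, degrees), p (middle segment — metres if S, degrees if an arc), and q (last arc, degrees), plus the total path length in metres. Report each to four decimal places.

Let ψ = atan2(Δy, Δx) = atan2(-5.24, 0.23) = -87.4867° be the start→goal bearing.
Normalize: d = |goal − start| / ρ = 5.245045/5.04 = 1.040684, α = (θ_start − ψ) mod 360° = 66.0867° = 1.153431 rad, β = (θ_goal − ψ) mod 360° = 213.9867° = 3.734773 rad.
Common terms: sin α = 0.914160, cos α = 0.405353, sin β = -0.559001, cos β = -0.829167, cos(α−β) = -0.847122, d² = 1.083022. Work in radians in the unit-radius frame; every candidate has L = ρ·(t + p + q).
LSL: p² = 2 + d² − 2cos(α−β) + 2d(sin α − sin β) = 7.843455; p = √p² = 2.800617; φ = atan2(cos β − cos α, d + sin α − sin β) = -0.456493 rad; t = (φ − α) mod 2π = 4.673261 rad, q = (β − φ) mod 2π = 4.191266 rad → L = 5.04·(4.673261 + 2.800617 + 4.191266) = 5.04·11.665144 = 58.792326 m
RSR: p² = 2 + d² − 2cos(α−β) + 2d(sin β − sin α) = 1.711078; p = √p² = 1.308082; φ = atan2(cos α − cos β, d − sin α + sin β) = 1.907756 rad; t = (α − φ) mod 2π = 5.528860 rad, q = (φ − β) mod 2π = 4.456169 rad → L = 5.04·(5.528860 + 1.308082 + 4.456169) = 5.04·11.293110 = 56.917276 m
LSR: p² = d² − 2 + 2cos(α−β) + 2d(sin α + sin β) = -1.872005 < 0 → infeasible
RSL: p² = d² − 2 + 2cos(α−β) − 2d(sin α + sin β) = -3.350438 < 0 → infeasible
RLR: c = (6 − d² + 2cos(α−β) + 2d(sin α − sin β))/8 = 0.786115; p = 2π − arccos c = 5.616887 rad; φ = atan2(cos α − cos β, d − sin α + sin β) = 1.907756 rad; t = (α − φ + p/2) mod 2π = 2.054118 rad, q = (α − β − t + p) mod 2π = 0.981427 rad → L = 5.04·(2.054118 + 5.616887 + 0.981427) = 5.04·8.652433 = 43.608262 m
LRL: c = (6 − d² + 2cos(α−β) − 2d(sin α − sin β))/8 = 0.019568; p = 2π − arccos c = 4.731958 rad; φ = atan2(cos β − cos α, d + sin α − sin β) = -0.456493 rad; t = (φ − α + p/2) mod 2π = 0.756055 rad, q = (β − α − t + p) mod 2π = 0.274060 rad → L = 5.04·(0.756055 + 4.731958 + 0.274060) = 5.04·5.762073 = 29.040850 m
Shortest: LRL with L = 29.040850 m ≈ 29.0409 m
Convert LRL to answer units (arcs ×180/π): t = 0.756055·180/π = 43.3188°, p = 4.731958·180/π = 271.1212°, q = 0.274060·180/π = 15.7025°, L = 29.0409 m.

LRL: t = 43.3188°, p = 271.1212°, q = 15.7025°, L = 29.0409 m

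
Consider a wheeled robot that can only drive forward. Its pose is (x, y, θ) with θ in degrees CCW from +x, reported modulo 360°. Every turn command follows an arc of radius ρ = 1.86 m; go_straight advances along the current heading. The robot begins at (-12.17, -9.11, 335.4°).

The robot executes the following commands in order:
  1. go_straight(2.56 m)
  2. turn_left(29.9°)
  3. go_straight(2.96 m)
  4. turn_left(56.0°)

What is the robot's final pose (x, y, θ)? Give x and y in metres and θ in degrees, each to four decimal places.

set_pose: (x, y, θ) = (-12.1700, -9.1100, 335.4000°), ρ = 1.86
go_straight(2.56): x += 2.56·cos θ, y += 2.56·sin θ → (-9.8424, -10.1757, 335.4000°)
turn_left(29.9°): centre at ρ to the left, rotate +29.9° → (-8.8963, -10.3365, 365.3000° ≡ 5.3000°)
go_straight(2.96): x += 2.96·cos θ, y += 2.96·sin θ → (-5.9489, -10.0631, 5.3000°)
turn_left(56.0°): centre at ρ to the left, rotate +56.0° → (-4.4892, -9.1043, 61.3000°)

(-4.4892, -9.1043, 61.3000°)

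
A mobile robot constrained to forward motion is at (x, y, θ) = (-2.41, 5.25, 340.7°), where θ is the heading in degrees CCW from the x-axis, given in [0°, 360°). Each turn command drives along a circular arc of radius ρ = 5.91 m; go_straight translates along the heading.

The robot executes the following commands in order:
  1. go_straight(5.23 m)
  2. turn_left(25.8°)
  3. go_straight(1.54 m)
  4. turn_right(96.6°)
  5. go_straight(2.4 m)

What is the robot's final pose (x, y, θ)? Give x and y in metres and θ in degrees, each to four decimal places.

(13.2534, -4.8807, 269.9000°)

set_pose: (x, y, θ) = (-2.4100, 5.2500, 340.7000°), ρ = 5.91
go_straight(5.23): x += 5.23·cos θ, y += 5.23·sin θ → (2.5261, 3.5214, 340.7000°)
turn_left(25.8°): centre at ρ to the left, rotate +25.8° → (5.1485, 3.2273, 366.5000° ≡ 6.5000°)
go_straight(1.54): x += 1.54·cos θ, y += 1.54·sin θ → (6.6786, 3.4016, 6.5000°)
turn_right(96.6°): centre at ρ to the right, rotate −96.6° → (13.2576, -2.4807, -90.1000° ≡ 269.9000°)
go_straight(2.4): x += 2.4·cos θ, y += 2.4·sin θ → (13.2534, -4.8807, 269.9000°)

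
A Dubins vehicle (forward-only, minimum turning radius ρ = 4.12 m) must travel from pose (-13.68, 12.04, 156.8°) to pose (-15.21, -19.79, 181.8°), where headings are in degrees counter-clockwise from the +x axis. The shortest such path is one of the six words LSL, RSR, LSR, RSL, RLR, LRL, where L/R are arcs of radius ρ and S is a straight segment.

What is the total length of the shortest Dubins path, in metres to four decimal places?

39.8284 m

Let ψ = atan2(Δy, Δx) = atan2(-31.83, -1.53) = -92.7520° be the start→goal bearing.
Normalize: d = |goal − start| / ρ = 31.866751/4.12 = 7.734648, α = (θ_start − ψ) mod 360° = 249.5520° = 4.355503 rad, β = (θ_goal − ψ) mod 360° = 274.5520° = 4.791836 rad.
Common terms: sin α = -0.936989, cos α = -0.349358, sin β = -0.996846, cos β = 0.079363, cos(α−β) = 0.906308, d² = 59.824783. Work in radians in the unit-radius frame; every candidate has L = ρ·(t + p + q).
LSL: p² = 2 + d² − 2cos(α−β) + 2d(sin α − sin β) = 60.938103; p = √p² = 7.806286; φ = atan2(cos β − cos α, d + sin α − sin β) = 0.054948 rad; t = (φ − α) mod 2π = 1.982629 rad, q = (β − φ) mod 2π = 4.736888 rad → L = 4.12·(1.982629 + 7.806286 + 4.736888) = 4.12·14.525804 = 59.846311 m
RSR: p² = 2 + d² − 2cos(α−β) + 2d(sin β − sin α) = 59.086232; p = √p² = 7.686757; φ = atan2(cos α − cos β, d − sin α + sin β) = -0.055803 rad; t = (α − φ) mod 2π = 4.411306 rad, q = (φ − β) mod 2π = 1.435547 rad → L = 4.12·(4.411306 + 7.686757 + 1.435547) = 4.12·13.533610 = 55.758473 m
LSR: p² = d² − 2 + 2cos(α−β) + 2d(sin α + sin β) = 29.722329; p = √p² = 5.451819; φ = atan2(−cos α − cos β, d + sin α + sin β) − atan2(−2, p) = 0.398117 rad; t = (φ − α) mod 2π = 2.325799 rad, q = (φ − β) mod 2π = 1.889467 rad → L = 4.12·(2.325799 + 5.451819 + 1.889467) = 4.12·9.667084 = 39.828388 m
RSL: p² = d² − 2 + 2cos(α−β) − 2d(sin α + sin β) = 89.552469; p = √p² = 9.463217; φ = atan2(cos α + cos β, d − sin α − sin β) − atan2(2, p) = -0.236198 rad; t = (α − φ) mod 2π = 4.591701 rad, q = (β − φ) mod 2π = 5.028033 rad → L = 4.12·(4.591701 + 9.463217 + 5.028033) = 4.12·19.082951 = 78.621759 m
RLR: c = (6 − d² + 2cos(α−β) + 2d(sin α − sin β))/8 = -6.385779, |c| > 1 → infeasible
LRL: c = (6 − d² + 2cos(α−β) − 2d(sin α − sin β))/8 = -6.617263, |c| > 1 → infeasible
Shortest: LSR with L = 39.828388 m ≈ 39.8284 m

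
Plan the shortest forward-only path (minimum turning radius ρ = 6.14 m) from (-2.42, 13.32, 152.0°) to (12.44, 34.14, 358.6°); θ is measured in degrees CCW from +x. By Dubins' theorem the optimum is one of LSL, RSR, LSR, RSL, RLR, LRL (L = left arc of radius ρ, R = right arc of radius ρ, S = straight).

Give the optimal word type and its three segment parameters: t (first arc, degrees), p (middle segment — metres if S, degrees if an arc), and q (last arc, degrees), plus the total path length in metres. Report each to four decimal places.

RSR: t = 113.9401°, p = 15.0215 m, q = 39.4599°, L = 31.4603 m

Let ψ = atan2(Δy, Δx) = atan2(20.82, 14.86) = 54.4832° be the start→goal bearing.
Normalize: d = |goal − start| / ρ = 25.579132/6.14 = 4.165982, α = (θ_start − ψ) mod 360° = 97.5168° = 1.701990 rad, β = (θ_goal − ψ) mod 360° = 304.1168° = 5.307840 rad.
Common terms: sin α = 0.991406, cos α = -0.130818, sin β = -0.827895, cos β = 0.560882, cos(α−β) = -0.894154, d² = 17.355410. Work in radians in the unit-radius frame; every candidate has L = ρ·(t + p + q).
LSL: p² = 2 + d² − 2cos(α−β) + 2d(sin α − sin β) = 36.302078; p = √p² = 6.025121; φ = atan2(cos β − cos α, d + sin α − sin β) = 0.115056 rad; t = (φ − α) mod 2π = 4.696252 rad, q = (β − φ) mod 2π = 5.192784 rad → L = 6.14·(4.696252 + 6.025121 + 5.192784) = 6.14·15.914156 = 97.712918 m
RSR: p² = 2 + d² − 2cos(α−β) + 2d(sin β − sin α) = 5.985359; p = √p² = 2.446499; φ = atan2(cos α − cos β, d − sin α + sin β) = -0.286640 rad; t = (α − φ) mod 2π = 1.988630 rad, q = (φ − β) mod 2π = 0.688705 rad → L = 6.14·(1.988630 + 2.446499 + 0.688705) = 6.14·5.123834 = 31.460343 m
LSR: p² = d² − 2 + 2cos(α−β) + 2d(sin α + sin β) = 14.929469; p = √p² = 3.863867; φ = atan2(−cos α − cos β, d + sin α + sin β) − atan2(−2, p) = 0.378632 rad; t = (φ − α) mod 2π = 4.959827 rad, q = (φ − β) mod 2π = 1.353977 rad → L = 6.14·(4.959827 + 3.863867 + 1.353977) = 6.14·10.177671 = 62.490903 m
RSL: p² = d² − 2 + 2cos(α−β) − 2d(sin α + sin β) = 12.204733; p = √p² = 3.493527; φ = atan2(cos α + cos β, d − sin α − sin β) − atan2(2, p) = -0.412905 rad; t = (α − φ) mod 2π = 2.114895 rad, q = (β − φ) mod 2π = 5.720745 rad → L = 6.14·(2.114895 + 3.493527 + 5.720745) = 6.14·11.329167 = 69.561086 m
RLR: c = (6 − d² + 2cos(α−β) + 2d(sin α − sin β))/8 = 0.251830; p = 2π − arccos c = 4.966960 rad; φ = atan2(cos α − cos β, d − sin α + sin β) = -0.286640 rad; t = (α − φ + p/2) mod 2π = 4.472110 rad, q = (α − β − t + p) mod 2π = 3.172185 rad → L = 6.14·(4.472110 + 4.966960 + 3.172185) = 6.14·12.611255 = 77.433105 m
LRL: c = (6 − d² + 2cos(α−β) − 2d(sin α − sin β))/8 = -3.537760, |c| > 1 → infeasible
Shortest: RSR with L = 31.460343 m ≈ 31.4603 m
Convert RSR to answer units (arcs ×180/π): t = 1.988630·180/π = 113.9401°, p = ρ·p = 6.14·2.446499 = 15.0215 m, q = 0.688705·180/π = 39.4599°, L = 31.4603 m.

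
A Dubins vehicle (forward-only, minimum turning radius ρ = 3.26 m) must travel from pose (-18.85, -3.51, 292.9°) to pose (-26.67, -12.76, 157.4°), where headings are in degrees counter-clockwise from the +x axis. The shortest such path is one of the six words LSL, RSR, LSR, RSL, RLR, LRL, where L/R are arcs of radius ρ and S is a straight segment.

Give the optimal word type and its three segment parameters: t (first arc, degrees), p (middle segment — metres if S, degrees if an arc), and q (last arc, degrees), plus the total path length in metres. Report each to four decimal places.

RSR: t = 58.5356°, p = 6.1173 m, q = 76.9644°, L = 13.8270 m

Let ψ = atan2(Δy, Δx) = atan2(-9.25, -7.82) = -130.2114° be the start→goal bearing.
Normalize: d = |goal − start| / ρ = 12.112593/3.26 = 3.715519, α = (θ_start − ψ) mod 360° = 63.1114° = 1.101501 rad, β = (θ_goal − ψ) mod 360° = 287.6114° = 5.019765 rad.
Common terms: sin α = 0.891887, cos α = 0.452258, sin β = -0.953131, cos β = 0.302559, cos(α−β) = -0.713250, d² = 13.805083. Work in radians in the unit-radius frame; every candidate has L = ρ·(t + p + q).
LSL: p² = 2 + d² − 2cos(α−β) + 2d(sin α − sin β) = 30.941983; p = √p² = 5.562552; φ = atan2(cos β − cos α, d + sin α − sin β) = -0.026915 rad; t = (φ − α) mod 2π = 5.154769 rad, q = (β − φ) mod 2π = 5.046680 rad → L = 3.26·(5.154769 + 5.562552 + 5.046680) = 3.26·15.764001 = 51.390644 m
RSR: p² = 2 + d² − 2cos(α−β) + 2d(sin β − sin α) = 3.521185; p = √p² = 1.876482; φ = atan2(cos α − cos β, d − sin α + sin β) = 0.079861 rad; t = (α − φ) mod 2π = 1.021640 rad, q = (φ − β) mod 2π = 1.343281 rad → L = 3.26·(1.021640 + 1.876482 + 1.343281) = 3.26·4.241403 = 13.826974 m
LSR: p² = d² − 2 + 2cos(α−β) + 2d(sin α + sin β) = 9.923479; p = √p² = 3.150155; φ = atan2(−cos α − cos β, d + sin α + sin β) − atan2(−2, p) = 0.361987 rad; t = (φ − α) mod 2π = 5.543671 rad, q = (φ − β) mod 2π = 1.625407 rad → L = 3.26·(5.543671 + 3.150155 + 1.625407) = 3.26·10.319233 = 33.640700 m
RSL: p² = d² − 2 + 2cos(α−β) − 2d(sin α + sin β) = 10.833685; p = √p² = 3.291456; φ = atan2(cos α + cos β, d − sin α − sin β) − atan2(2, p) = -0.348755 rad; t = (α − φ) mod 2π = 1.450256 rad, q = (β − φ) mod 2π = 5.368520 rad → L = 3.26·(1.450256 + 3.291456 + 5.368520) = 3.26·10.110232 = 32.959355 m
RLR: c = (6 − d² + 2cos(α−β) + 2d(sin α − sin β))/8 = 0.559852; p = 2π − arccos c = 5.306596 rad; φ = atan2(cos α − cos β, d − sin α + sin β) = 0.079861 rad; t = (α − φ + p/2) mod 2π = 3.674938 rad, q = (α − β − t + p) mod 2π = 3.996579 rad → L = 3.26·(3.674938 + 5.306596 + 3.996579) = 3.26·12.978113 = 42.308649 m
LRL: c = (6 − d² + 2cos(α−β) − 2d(sin α − sin β))/8 = -2.867748, |c| > 1 → infeasible
Shortest: RSR with L = 13.826974 m ≈ 13.8270 m
Convert RSR to answer units (arcs ×180/π): t = 1.021640·180/π = 58.5356°, p = ρ·p = 3.26·1.876482 = 6.1173 m, q = 1.343281·180/π = 76.9644°, L = 13.8270 m.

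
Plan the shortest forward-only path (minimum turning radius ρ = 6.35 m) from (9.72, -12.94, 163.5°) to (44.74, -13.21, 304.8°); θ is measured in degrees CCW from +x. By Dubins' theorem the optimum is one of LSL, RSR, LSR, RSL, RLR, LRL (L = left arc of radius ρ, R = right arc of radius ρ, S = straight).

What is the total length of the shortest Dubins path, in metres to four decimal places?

Let ψ = atan2(Δy, Δx) = atan2(-0.27, 35.02) = -0.4417° be the start→goal bearing.
Normalize: d = |goal − start| / ρ = 35.021041/6.35 = 5.515125, α = (θ_start − ψ) mod 360° = 163.9417° = 2.861323 rad, β = (θ_goal − ψ) mod 360° = 305.2417° = 5.327473 rad.
Common terms: sin α = 0.276615, cos α = -0.960981, sin β = -0.816725, cos β = 0.577027, cos(α−β) = -0.780430, d² = 30.416599. Work in radians in the unit-radius frame; every candidate has L = ρ·(t + p + q).
LSL: p² = 2 + d² − 2cos(α−β) + 2d(sin α − sin β) = 46.037267; p = √p² = 6.785077; φ = atan2(cos β − cos α, d + sin α − sin β) = 0.228663 rad; t = (φ − α) mod 2π = 3.650525 rad, q = (β − φ) mod 2π = 5.098811 rad → L = 6.35·(3.650525 + 6.785077 + 5.098811) = 6.35·15.534412 = 98.643518 m
RSR: p² = 2 + d² − 2cos(α−β) + 2d(sin β − sin α) = 21.917652; p = √p² = 4.681629; φ = atan2(cos α − cos β, d − sin α + sin β) = -0.334736 rad; t = (α − φ) mod 2π = 3.196059 rad, q = (φ − β) mod 2π = 0.620976 rad → L = 6.35·(3.196059 + 4.681629 + 0.620976) = 6.35·8.498664 = 53.966518 m
LSR: p² = d² − 2 + 2cos(α−β) + 2d(sin α + sin β) = 20.898189; p = √p² = 4.571454; φ = atan2(−cos α − cos β, d + sin α + sin β) − atan2(−2, p) = 0.489432 rad; t = (φ − α) mod 2π = 3.911294 rad, q = (φ − β) mod 2π = 1.445144 rad → L = 6.35·(3.911294 + 4.571454 + 1.445144) = 6.35·9.927892 = 63.042116 m
RSL: p² = d² − 2 + 2cos(α−β) − 2d(sin α + sin β) = 32.813286; p = √p² = 5.728288; φ = atan2(cos α + cos β, d − sin α − sin β) − atan2(2, p) = -0.399236 rad; t = (α − φ) mod 2π = 3.260559 rad, q = (β − φ) mod 2π = 5.726709 rad → L = 6.35·(3.260559 + 5.728288 + 5.726709) = 6.35·14.715557 = 93.443787 m
RLR: c = (6 − d² + 2cos(α−β) + 2d(sin α − sin β))/8 = -1.739707, |c| > 1 → infeasible
LRL: c = (6 − d² + 2cos(α−β) − 2d(sin α − sin β))/8 = -4.754658, |c| > 1 → infeasible
Shortest: RSR with L = 53.966518 m ≈ 53.9665 m

53.9665 m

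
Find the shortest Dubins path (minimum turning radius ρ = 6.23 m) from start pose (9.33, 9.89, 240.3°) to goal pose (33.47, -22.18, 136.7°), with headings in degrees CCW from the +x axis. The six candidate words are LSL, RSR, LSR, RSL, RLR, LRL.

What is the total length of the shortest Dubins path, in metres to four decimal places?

63.0378 m

Let ψ = atan2(Δy, Δx) = atan2(-32.07, 24.14) = -53.0302° be the start→goal bearing.
Normalize: d = |goal − start| / ρ = 40.140061/6.23 = 6.443027, α = (θ_start − ψ) mod 360° = 293.3302° = 5.119578 rad, β = (θ_goal − ψ) mod 360° = 189.7302° = 3.311416 rad.
Common terms: sin α = -0.918238, cos α = 0.396029, sin β = -0.169009, cos β = -0.985615, cos(α−β) = -0.235142, d² = 41.512603. Work in radians in the unit-radius frame; every candidate has L = ρ·(t + p + q).
LSL: p² = 2 + d² − 2cos(α−β) + 2d(sin α − sin β) = 34.328278; p = √p² = 5.859034; φ = atan2(cos β − cos α, d + sin α − sin β) = -0.238056 rad; t = (φ − α) mod 2π = 0.925551 rad, q = (β − φ) mod 2π = 3.549473 rad → L = 6.23·(0.925551 + 5.859034 + 3.549473) = 6.23·10.334058 = 64.381182 m
RSR: p² = 2 + d² − 2cos(α−β) + 2d(sin β − sin α) = 53.637496; p = √p² = 7.323762; φ = atan2(cos α − cos β, d − sin α + sin β) = 0.189790 rad; t = (α − φ) mod 2π = 4.929788 rad, q = (φ − β) mod 2π = 3.161558 rad → L = 6.23·(4.929788 + 7.323762 + 3.161558) = 6.23·15.415109 = 96.036128 m
LSR: p² = d² − 2 + 2cos(α−β) + 2d(sin α + sin β) = 25.032000; p = √p² = 5.003199; φ = atan2(−cos α − cos β, d + sin α + sin β) − atan2(−2, p) = 0.489928 rad; t = (φ − α) mod 2π = 1.653536 rad, q = (φ − β) mod 2π = 3.461697 rad → L = 6.23·(1.653536 + 5.003199 + 3.461697) = 6.23·10.118432 = 63.037833 m
RSL: p² = d² − 2 + 2cos(α−β) − 2d(sin α + sin β) = 53.052637; p = √p² = 7.283724; φ = atan2(cos α + cos β, d − sin α − sin β) − atan2(2, p) = -0.346116 rad; t = (α − φ) mod 2π = 5.465694 rad, q = (β − φ) mod 2π = 3.657533 rad → L = 6.23·(5.465694 + 7.283724 + 3.657533) = 6.23·16.406950 = 102.215300 m
RLR: c = (6 − d² + 2cos(α−β) + 2d(sin α − sin β))/8 = -5.704687, |c| > 1 → infeasible
LRL: c = (6 − d² + 2cos(α−β) − 2d(sin α − sin β))/8 = -3.291035, |c| > 1 → infeasible
Shortest: LSR with L = 63.037833 m ≈ 63.0378 m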